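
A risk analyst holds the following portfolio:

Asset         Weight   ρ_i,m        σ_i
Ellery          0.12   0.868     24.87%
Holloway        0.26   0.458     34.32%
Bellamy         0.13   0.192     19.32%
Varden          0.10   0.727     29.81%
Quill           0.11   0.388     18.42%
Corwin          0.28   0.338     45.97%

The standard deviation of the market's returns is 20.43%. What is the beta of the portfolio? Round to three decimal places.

0.708

β_Ellery = 0.868 × 24.87% / 20.43% = 1.0566
β_Holloway = 0.458 × 34.32% / 20.43% = 0.7694
β_Bellamy = 0.192 × 19.32% / 20.43% = 0.1816
β_Varden = 0.727 × 29.81% / 20.43% = 1.0608
β_Quill = 0.388 × 18.42% / 20.43% = 0.3498
β_Corwin = 0.338 × 45.97% / 20.43% = 0.7605
β_P = Σ w_i β_i = 0.12×1.0566 + 0.26×0.7694 + 0.13×0.1816 + 0.10×1.0608 + 0.11×0.3498 + 0.28×0.7605 = 0.7079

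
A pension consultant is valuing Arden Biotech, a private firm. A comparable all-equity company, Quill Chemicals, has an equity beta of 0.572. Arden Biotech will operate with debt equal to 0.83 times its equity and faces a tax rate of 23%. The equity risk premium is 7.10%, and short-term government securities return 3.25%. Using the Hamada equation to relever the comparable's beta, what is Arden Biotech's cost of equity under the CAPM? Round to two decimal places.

9.91%

β_L = β_U × [1 + (1 − t)(D/E)] = 0.572 × [1 + (1 − 0.23) × 0.83]
    = 0.572 × [1 + 0.77 × 0.83] = 0.572 × 1.6391 = 0.9376
E(R) = R_f + β_L × MRP = 3.25% + 0.9376 × 7.10% = 9.91%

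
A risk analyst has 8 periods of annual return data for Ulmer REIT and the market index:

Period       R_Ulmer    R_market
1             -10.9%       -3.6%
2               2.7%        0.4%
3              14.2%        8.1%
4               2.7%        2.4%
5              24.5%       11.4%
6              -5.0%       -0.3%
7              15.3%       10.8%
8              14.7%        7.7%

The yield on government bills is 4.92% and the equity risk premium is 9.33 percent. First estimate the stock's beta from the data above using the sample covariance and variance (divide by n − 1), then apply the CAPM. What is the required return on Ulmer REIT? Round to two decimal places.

Mean R_i = (-10.9 + 2.7 + 14.2 + 2.7 + 24.5 − 5.0 + 15.3 + 14.7) / 8 = 7.2750%
Mean R_m = (-3.6 + 0.4 + 8.1 + 2.4 + 11.4 − 0.3 + 10.8 + 7.7) / 8 = 4.6125%
Σ(R_i − R̄_i)(R_m − R̄_m) = 452.6025  ⇒  Cov = 452.6025 / 7 = 64.6575
Σ(R_m − R̄_m)² = 220.2688  ⇒  Var(R_m) = 220.2688 / 7 = 31.4670
β = Cov / Var(R_m) = 64.6575 / 31.4670 = 2.0548
E(R) = R_f + β × MRP = 4.92% + 2.0548 × 9.33% = 24.09%

24.09%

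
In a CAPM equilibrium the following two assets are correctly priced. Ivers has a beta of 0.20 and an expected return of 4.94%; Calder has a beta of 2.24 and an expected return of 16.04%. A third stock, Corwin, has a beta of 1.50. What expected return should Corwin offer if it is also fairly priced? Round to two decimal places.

MRP (SML slope) = (16.04% − 4.94%) / (2.24 − 0.20) = 11.10% / 2.04 = 5.4412%
R_f (intercept) = 4.94% − 0.20 × 5.4412% = 3.8518%
E(R_Corwin) = R_f + β × MRP = 3.8518% + 1.50 × 5.4412% = 12.01%

12.01%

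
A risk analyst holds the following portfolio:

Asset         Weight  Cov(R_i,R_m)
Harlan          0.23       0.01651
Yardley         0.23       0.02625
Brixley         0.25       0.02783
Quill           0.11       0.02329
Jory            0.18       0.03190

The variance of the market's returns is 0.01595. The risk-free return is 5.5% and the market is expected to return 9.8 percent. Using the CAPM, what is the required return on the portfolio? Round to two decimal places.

12.27%

β_Harlan = 0.01651 / 0.01595 = 1.0351
β_Yardley = 0.02625 / 0.01595 = 1.6458
β_Brixley = 0.02783 / 0.01595 = 1.7448
β_Quill = 0.02329 / 0.01595 = 1.4602
β_Jory = 0.03190 / 0.01595 = 2.0000
β_P = Σ w_i β_i = 0.23×1.0351 + 0.23×1.6458 + 0.25×1.7448 + 0.11×1.4602 + 0.18×2.0000 = 1.5734
MRP = 9.8% − 5.5% = 4.30%
E(R_P) = R_f + β_P × MRP = 5.5% + 1.5734 × 4.3% = 12.27%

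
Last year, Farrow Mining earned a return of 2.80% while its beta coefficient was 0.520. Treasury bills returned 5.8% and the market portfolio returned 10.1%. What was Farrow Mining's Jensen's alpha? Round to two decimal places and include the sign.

-5.24%

Market excess return = 10.1% − 5.8% = 4.30%
CAPM benchmark = R_f + β(R_m − R_f) = 5.8% + 0.520 × 4.3% = 8.0360%
α = actual − benchmark = 2.80% − 8.0360% = -5.24%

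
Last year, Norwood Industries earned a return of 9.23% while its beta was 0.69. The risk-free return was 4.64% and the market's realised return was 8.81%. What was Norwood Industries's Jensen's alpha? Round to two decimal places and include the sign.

+1.71%

Market excess return = 8.81% − 4.64% = 4.17%
CAPM benchmark = R_f + β(R_m − R_f) = 4.64% + 0.69 × 4.17% = 7.5173%
α = actual − benchmark = 9.23% − 7.5173% = +1.71%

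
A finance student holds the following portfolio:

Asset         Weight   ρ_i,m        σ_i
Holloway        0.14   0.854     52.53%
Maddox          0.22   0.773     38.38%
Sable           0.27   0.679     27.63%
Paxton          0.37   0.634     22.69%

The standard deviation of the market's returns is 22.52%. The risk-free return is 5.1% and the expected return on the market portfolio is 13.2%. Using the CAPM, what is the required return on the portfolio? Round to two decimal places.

13.44%

β_Holloway = 0.854 × 52.53% / 22.52% = 1.9920
β_Maddox = 0.773 × 38.38% / 22.52% = 1.3174
β_Sable = 0.679 × 27.63% / 22.52% = 0.8331
β_Paxton = 0.634 × 22.69% / 22.52% = 0.6388
β_P = Σ w_i β_i = 0.14×1.9920 + 0.22×1.3174 + 0.27×0.8331 + 0.37×0.6388 = 1.0300
MRP = 13.2% − 5.1% = 8.10%
E(R_P) = R_f + β_P × MRP = 5.1% + 1.0300 × 8.1% = 13.44%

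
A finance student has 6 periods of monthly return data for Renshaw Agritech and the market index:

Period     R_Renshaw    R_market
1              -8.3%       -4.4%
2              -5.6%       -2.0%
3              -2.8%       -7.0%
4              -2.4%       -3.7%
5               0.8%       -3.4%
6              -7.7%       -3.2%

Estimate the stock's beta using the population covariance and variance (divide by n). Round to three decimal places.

Mean R_i = (-8.3 − 5.6 − 2.8 − 2.4 + 0.8 − 7.7) / 6 = -4.3333%
Mean R_m = (-4.4 − 2.0 − 7.0 − 3.7 − 3.4 − 3.2) / 6 = -3.9500%
Σ(R_i − R̄_i)(R_m − R̄_m) = -4.5800  ⇒  Cov = -4.5800 / 6 = -0.7633
Σ(R_m − R̄_m)² = 14.2350  ⇒  Var(R_m) = 14.2350 / 6 = 2.3725
β = Cov / Var(R_m) = -0.7633 / 2.3725 = -0.3217

-0.322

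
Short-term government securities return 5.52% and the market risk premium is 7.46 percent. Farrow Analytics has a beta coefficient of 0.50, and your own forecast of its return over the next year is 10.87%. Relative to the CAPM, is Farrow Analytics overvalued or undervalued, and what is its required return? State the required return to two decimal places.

Undervalued; required return 9.25%

Required return = R_f + β·MRP = 5.52% + 0.50 × 7.46% = 9.25%
Forecast 10.87% > required 9.25% → the stock plots above the SML → undervalued.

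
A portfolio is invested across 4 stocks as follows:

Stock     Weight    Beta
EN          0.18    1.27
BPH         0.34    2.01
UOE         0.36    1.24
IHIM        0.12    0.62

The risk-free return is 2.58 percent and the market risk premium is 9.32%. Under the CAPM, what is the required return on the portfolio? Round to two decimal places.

β_P = Σ w_i β_i = 0.18×1.27 + 0.34×2.01 + 0.36×1.24 + 0.12×0.62 = 1.4328
E(R_P) = R_f + β_P × MRP = 2.58% + 1.4328 × 9.32% = 15.93%

15.93%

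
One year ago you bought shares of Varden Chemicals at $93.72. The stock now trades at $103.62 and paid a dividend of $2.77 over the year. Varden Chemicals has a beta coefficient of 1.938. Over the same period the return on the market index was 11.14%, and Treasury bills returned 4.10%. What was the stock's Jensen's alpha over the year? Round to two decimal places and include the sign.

Realised HPR = (P1 + D1 − P0) / P0 = (103.62 + 2.77 − 93.72) / 93.72 = 12.67 / 93.72 = 13.5190%
MRP = 11.14% − 4.10% = 7.04%
CAPM required = R_f + β·MRP = 4.10% + 1.938 × 7.04% = 17.74352%
α = realised − required = 13.5190% − 17.74352% = -4.22%

-4.22%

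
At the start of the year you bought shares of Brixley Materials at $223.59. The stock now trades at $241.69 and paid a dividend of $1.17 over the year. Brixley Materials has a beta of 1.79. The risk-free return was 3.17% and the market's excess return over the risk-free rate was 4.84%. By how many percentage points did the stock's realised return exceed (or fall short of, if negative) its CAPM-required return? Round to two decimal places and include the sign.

Realised HPR = (P1 + D1 − P0) / P0 = (241.69 + 1.17 − 223.59) / 223.59 = 19.27 / 223.59 = 8.6185%
CAPM required = R_f + β·MRP = 3.17% + 1.79 × 4.84% = 11.8336%
α = realised − required = 8.6185% − 11.8336% = -3.22%

-3.22%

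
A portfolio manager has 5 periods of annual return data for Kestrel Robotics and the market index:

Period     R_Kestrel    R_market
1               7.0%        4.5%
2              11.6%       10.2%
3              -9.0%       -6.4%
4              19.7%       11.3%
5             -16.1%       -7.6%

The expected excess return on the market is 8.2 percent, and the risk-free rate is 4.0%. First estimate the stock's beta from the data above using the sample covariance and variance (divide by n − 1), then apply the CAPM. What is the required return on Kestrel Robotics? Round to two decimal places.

Mean R_i = (7.0 + 11.6 − 9.0 + 19.7 − 16.1) / 5 = 2.6400%
Mean R_m = (4.5 + 10.2 − 6.4 + 11.3 − 7.6) / 5 = 2.4000%
Σ(R_i − R̄_i)(R_m − R̄_m) = 520.7100  ⇒  Cov = 520.7100 / 4 = 130.1775
Σ(R_m − R̄_m)² = 321.9000  ⇒  Var(R_m) = 321.9000 / 4 = 80.4750
β = Cov / Var(R_m) = 130.1775 / 80.4750 = 1.6176
E(R) = R_f + β × MRP = 4.0% + 1.6176 × 8.2% = 17.26%

17.26%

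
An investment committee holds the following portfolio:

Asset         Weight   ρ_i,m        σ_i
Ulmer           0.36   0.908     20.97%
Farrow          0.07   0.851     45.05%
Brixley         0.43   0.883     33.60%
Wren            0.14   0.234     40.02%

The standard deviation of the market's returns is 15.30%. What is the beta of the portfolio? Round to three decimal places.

1.543

β_Ulmer = 0.908 × 20.97% / 15.30% = 1.2445
β_Farrow = 0.851 × 45.05% / 15.30% = 2.5057
β_Brixley = 0.883 × 33.60% / 15.30% = 1.9391
β_Wren = 0.234 × 40.02% / 15.30% = 0.6121
β_P = Σ w_i β_i = 0.36×1.2445 + 0.07×2.5057 + 0.43×1.9391 + 0.14×0.6121 = 1.5429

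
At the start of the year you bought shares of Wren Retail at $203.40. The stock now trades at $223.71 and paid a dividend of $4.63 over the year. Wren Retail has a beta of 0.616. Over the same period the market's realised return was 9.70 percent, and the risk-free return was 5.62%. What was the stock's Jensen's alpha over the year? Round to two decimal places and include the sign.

Realised HPR = (P1 + D1 − P0) / P0 = (223.71 + 4.63 − 203.40) / 203.40 = 24.94 / 203.40 = 12.2616%
MRP = 9.70% − 5.62% = 4.08%
CAPM required = R_f + β·MRP = 5.62% + 0.616 × 4.08% = 8.13328%
α = realised − required = 12.2616% − 8.13328% = +4.13%

+4.13%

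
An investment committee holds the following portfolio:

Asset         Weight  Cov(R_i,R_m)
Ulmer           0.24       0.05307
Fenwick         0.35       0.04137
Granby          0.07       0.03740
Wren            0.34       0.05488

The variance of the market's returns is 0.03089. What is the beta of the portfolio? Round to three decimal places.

1.570

β_Ulmer = 0.05307 / 0.03089 = 1.7180
β_Fenwick = 0.04137 / 0.03089 = 1.3393
β_Granby = 0.03740 / 0.03089 = 1.2107
β_Wren = 0.05488 / 0.03089 = 1.7766
β_P = Σ w_i β_i = 0.24×1.7180 + 0.35×1.3393 + 0.07×1.2107 + 0.34×1.7766 = 1.5699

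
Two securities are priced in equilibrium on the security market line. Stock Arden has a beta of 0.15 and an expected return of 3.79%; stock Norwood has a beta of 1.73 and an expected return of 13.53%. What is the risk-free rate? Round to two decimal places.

Both satisfy E(R) = R_f + β·MRP, so the slope of the SML is
MRP = (13.53% − 3.79%) / (1.73 − 0.15) = 9.74% / 1.58 = 6.1646%
R_f = E(R_Arden) − β_Arden·MRP = 3.79% − 0.15 × 6.1646% = 2.8653%

2.87%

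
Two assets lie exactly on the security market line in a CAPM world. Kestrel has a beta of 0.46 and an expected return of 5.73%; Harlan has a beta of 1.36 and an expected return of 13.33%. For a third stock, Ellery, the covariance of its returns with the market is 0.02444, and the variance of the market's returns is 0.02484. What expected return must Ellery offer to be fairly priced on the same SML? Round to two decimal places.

MRP = (13.33% − 5.73%) / (1.36 − 0.46) = 8.4444%
R_f = 5.73% − 0.46 × 8.4444% = 1.8456%
β_Ellery = Cov / Var(R_m) = 0.02444 / 0.02484 = 0.9839
E(R_Ellery) = R_f + β × MRP = 1.8456% + 0.9839 × 8.4444% = 10.15%

10.15%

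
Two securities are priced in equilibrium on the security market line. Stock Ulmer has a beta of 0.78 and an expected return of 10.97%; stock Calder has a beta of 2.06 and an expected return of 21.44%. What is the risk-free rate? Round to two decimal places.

4.59%

Both satisfy E(R) = R_f + β·MRP, so the slope of the SML is
MRP = (21.44% − 10.97%) / (2.06 − 0.78) = 10.47% / 1.28 = 8.1797%
R_f = E(R_Ulmer) − β_Ulmer·MRP = 10.97% − 0.78 × 8.1797% = 4.5898%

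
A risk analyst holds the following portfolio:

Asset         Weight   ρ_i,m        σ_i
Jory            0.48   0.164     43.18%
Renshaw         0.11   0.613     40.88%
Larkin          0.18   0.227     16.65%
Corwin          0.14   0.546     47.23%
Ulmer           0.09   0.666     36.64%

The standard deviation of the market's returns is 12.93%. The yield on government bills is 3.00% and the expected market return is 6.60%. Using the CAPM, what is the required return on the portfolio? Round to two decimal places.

6.52%

β_Jory = 0.164 × 43.18% / 12.93% = 0.5477
β_Renshaw = 0.613 × 40.88% / 12.93% = 1.9381
β_Larkin = 0.227 × 16.65% / 12.93% = 0.2923
β_Corwin = 0.546 × 47.23% / 12.93% = 1.9944
β_Ulmer = 0.666 × 36.64% / 12.93% = 1.8873
β_P = Σ w_i β_i = 0.48×0.5477 + 0.11×1.9381 + 0.18×0.2923 + 0.14×1.9944 + 0.09×1.8873 = 0.9778
MRP = 6.60% − 3.00% = 3.60%
E(R_P) = R_f + β_P × MRP = 3.00% + 0.9778 × 3.60% = 6.52%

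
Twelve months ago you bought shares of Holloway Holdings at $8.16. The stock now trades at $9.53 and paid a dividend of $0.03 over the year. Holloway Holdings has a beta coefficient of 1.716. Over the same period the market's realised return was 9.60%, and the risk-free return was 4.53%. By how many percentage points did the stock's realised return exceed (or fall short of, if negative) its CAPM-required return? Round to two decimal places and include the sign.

+3.93%

Realised HPR = (P1 + D1 − P0) / P0 = (9.53 + 0.03 − 8.16) / 8.16 = 1.40 / 8.16 = 17.1569%
MRP = 9.60% − 4.53% = 5.07%
CAPM required = R_f + β·MRP = 4.53% + 1.716 × 5.07% = 13.23012%
α = realised − required = 17.1569% − 13.23012% = +3.93%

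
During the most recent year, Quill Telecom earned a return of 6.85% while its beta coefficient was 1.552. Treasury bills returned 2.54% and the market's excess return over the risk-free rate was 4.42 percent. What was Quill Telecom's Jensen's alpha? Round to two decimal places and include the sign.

-2.55%

CAPM benchmark = R_f + β(R_m − R_f) = 2.54% + 1.552 × 4.42% = 9.39984%
α = actual − benchmark = 6.85% − 9.39984% = -2.55%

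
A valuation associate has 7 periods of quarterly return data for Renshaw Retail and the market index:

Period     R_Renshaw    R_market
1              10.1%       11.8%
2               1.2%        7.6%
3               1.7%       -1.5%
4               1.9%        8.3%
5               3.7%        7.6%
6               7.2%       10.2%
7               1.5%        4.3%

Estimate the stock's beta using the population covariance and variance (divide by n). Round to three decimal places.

Mean R_i = (10.1 + 1.2 + 1.7 + 1.9 + 3.7 + 7.2 + 1.5) / 7 = 3.9000%
Mean R_m = (11.8 + 7.6 − 1.5 + 8.3 + 7.6 + 10.2 + 4.3) / 7 = 6.9000%
Σ(R_i − R̄_i)(R_m − R̄_m) = 61.1600  ⇒  Cov = 61.1600 / 7 = 8.7371
Σ(R_m − R̄_m)² = 115.1600  ⇒  Var(R_m) = 115.1600 / 7 = 16.4514
β = Cov / Var(R_m) = 8.7371 / 16.4514 = 0.5311

0.531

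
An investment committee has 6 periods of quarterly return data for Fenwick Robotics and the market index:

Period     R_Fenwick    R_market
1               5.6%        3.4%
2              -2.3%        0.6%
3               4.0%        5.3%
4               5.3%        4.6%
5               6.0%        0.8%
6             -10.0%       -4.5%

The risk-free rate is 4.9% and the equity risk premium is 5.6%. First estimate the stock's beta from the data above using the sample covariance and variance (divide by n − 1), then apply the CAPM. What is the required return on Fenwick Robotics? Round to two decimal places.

Mean R_i = (5.6 − 2.3 + 4.0 + 5.3 + 6.0 − 10.0) / 6 = 1.4333%
Mean R_m = (3.4 + 0.6 + 5.3 + 4.6 + 0.8 − 4.5) / 6 = 1.7000%
Σ(R_i − R̄_i)(R_m − R̄_m) = 98.4200  ⇒  Cov = 98.4200 / 5 = 19.6840
Σ(R_m − R̄_m)² = 64.7200  ⇒  Var(R_m) = 64.7200 / 5 = 12.9440
β = Cov / Var(R_m) = 19.6840 / 12.9440 = 1.5207
E(R) = R_f + β × MRP = 4.9% + 1.5207 × 5.6% = 13.42%

13.42%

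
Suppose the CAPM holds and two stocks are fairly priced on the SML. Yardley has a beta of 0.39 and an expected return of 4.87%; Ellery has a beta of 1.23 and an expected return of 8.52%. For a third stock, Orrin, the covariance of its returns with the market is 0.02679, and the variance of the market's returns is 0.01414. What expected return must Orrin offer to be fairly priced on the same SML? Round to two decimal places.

MRP = (8.52% − 4.87%) / (1.23 − 0.39) = 4.3452%
R_f = 4.87% − 0.39 × 4.3452% = 3.1754%
β_Orrin = Cov / Var(R_m) = 0.02679 / 0.01414 = 1.8946
E(R_Orrin) = R_f + β × MRP = 3.1754% + 1.8946 × 4.3452% = 11.41%

11.41%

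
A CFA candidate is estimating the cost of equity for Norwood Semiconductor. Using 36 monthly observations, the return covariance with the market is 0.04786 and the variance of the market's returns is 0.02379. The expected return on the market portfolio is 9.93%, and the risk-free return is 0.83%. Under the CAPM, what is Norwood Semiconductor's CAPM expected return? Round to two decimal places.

19.14%

β = Cov(R_i, R_m) / Var(R_m) = 0.04786 / 0.02379 = 2.0118
MRP = 9.93% − 0.83% = 9.10%
E(R) = R_f + β × MRP = 0.83% + 2.0118 × 9.10% = 19.14%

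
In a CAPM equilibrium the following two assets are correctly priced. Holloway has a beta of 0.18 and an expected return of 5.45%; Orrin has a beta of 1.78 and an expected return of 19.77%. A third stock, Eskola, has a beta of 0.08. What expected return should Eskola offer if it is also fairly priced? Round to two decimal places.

4.56%

MRP (SML slope) = (19.77% − 5.45%) / (1.78 − 0.18) = 14.32% / 1.60 = 8.9500%
R_f (intercept) = 5.45% − 0.18 × 8.9500% = 3.8390%
E(R_Eskola) = R_f + β × MRP = 3.8390% + 0.08 × 8.9500% = 4.56%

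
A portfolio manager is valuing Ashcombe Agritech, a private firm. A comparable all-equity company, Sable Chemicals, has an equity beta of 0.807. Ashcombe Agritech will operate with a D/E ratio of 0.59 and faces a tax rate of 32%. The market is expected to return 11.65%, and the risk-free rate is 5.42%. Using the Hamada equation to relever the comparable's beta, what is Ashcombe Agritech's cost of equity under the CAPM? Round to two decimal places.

β_L = β_U × [1 + (1 − t)(D/E)] = 0.807 × [1 + (1 − 0.32) × 0.59]
    = 0.807 × [1 + 0.68 × 0.59] = 0.807 × 1.4012 = 1.1308
MRP = 11.65% − 5.42% = 6.23%
E(R) = R_f + β_L × MRP = 5.42% + 1.1308 × 6.23% = 12.46%

12.46%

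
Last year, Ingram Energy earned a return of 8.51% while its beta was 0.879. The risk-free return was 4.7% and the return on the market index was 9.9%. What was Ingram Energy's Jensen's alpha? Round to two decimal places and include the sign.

Market excess return = 9.9% − 4.7% = 5.20%
CAPM benchmark = R_f + β(R_m − R_f) = 4.7% + 0.879 × 5.2% = 9.2708%
α = actual − benchmark = 8.51% − 9.2708% = -0.76%

-0.76%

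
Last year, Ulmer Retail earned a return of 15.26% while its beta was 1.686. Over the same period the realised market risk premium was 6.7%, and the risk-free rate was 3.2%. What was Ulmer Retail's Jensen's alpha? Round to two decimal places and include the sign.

CAPM benchmark = R_f + β(R_m − R_f) = 3.2% + 1.686 × 6.7% = 14.4962%
α = actual − benchmark = 15.26% − 14.4962% = +0.76%

+0.76%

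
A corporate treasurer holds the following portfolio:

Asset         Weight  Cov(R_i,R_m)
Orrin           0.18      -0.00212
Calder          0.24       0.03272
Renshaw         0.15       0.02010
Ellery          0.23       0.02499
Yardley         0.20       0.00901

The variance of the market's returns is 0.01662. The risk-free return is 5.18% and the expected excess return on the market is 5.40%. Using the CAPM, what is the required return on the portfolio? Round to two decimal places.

11.04%

β_Orrin = -0.00212 / 0.01662 = -0.1276
β_Calder = 0.03272 / 0.01662 = 1.9687
β_Renshaw = 0.02010 / 0.01662 = 1.2094
β_Ellery = 0.02499 / 0.01662 = 1.5036
β_Yardley = 0.00901 / 0.01662 = 0.5421
β_P = Σ w_i β_i = 0.18×-0.1276 + 0.24×1.9687 + 0.15×1.2094 + 0.23×1.5036 + 0.20×0.5421 = 1.0852
E(R_P) = R_f + β_P × MRP = 5.18% + 1.0852 × 5.40% = 11.04%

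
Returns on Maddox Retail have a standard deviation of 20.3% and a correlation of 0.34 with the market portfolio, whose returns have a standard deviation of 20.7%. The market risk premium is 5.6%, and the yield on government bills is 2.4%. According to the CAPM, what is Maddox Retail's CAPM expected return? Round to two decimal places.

4.27%

β = ρ × σ_i / σ_m = 0.34 × 20.3% / 20.7% = 0.3334
E(R) = 2.4% + 0.3334 × 5.6% = 4.27%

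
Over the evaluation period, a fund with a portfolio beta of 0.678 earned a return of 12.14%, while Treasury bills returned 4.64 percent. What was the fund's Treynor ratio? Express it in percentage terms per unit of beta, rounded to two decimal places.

Treynor = (R_P − R_f) / β_P = (12.14% − 4.64%) / 0.6780 = 7.50% / 0.6780 = 11.06%

11.06%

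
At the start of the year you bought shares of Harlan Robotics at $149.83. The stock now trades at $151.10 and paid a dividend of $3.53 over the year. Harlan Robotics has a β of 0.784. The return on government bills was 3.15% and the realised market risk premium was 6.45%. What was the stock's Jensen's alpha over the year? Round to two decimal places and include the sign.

Realised HPR = (P1 + D1 − P0) / P0 = (151.10 + 3.53 − 149.83) / 149.83 = 4.80 / 149.83 = 3.2036%
CAPM required = R_f + β·MRP = 3.15% + 0.784 × 6.45% = 8.20680%
α = realised − required = 3.2036% − 8.20680% = -5.00%

-5.00%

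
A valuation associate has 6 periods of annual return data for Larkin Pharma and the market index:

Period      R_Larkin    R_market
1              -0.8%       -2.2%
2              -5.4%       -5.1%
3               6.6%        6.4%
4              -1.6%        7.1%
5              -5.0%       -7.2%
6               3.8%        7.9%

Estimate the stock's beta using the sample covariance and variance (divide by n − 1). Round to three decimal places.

Mean R_i = (-0.8 − 5.4 + 6.6 − 1.6 − 5.0 + 3.8) / 6 = -0.4000%
Mean R_m = (-2.2 − 5.1 + 6.4 + 7.1 − 7.2 + 7.9) / 6 = 1.1500%
Σ(R_i − R̄_i)(R_m − R̄_m) = 128.9600  ⇒  Cov = 128.9600 / 5 = 25.7920
Σ(R_m − R̄_m)² = 228.5350  ⇒  Var(R_m) = 228.5350 / 5 = 45.7070
β = Cov / Var(R_m) = 25.7920 / 45.7070 = 0.5643

0.564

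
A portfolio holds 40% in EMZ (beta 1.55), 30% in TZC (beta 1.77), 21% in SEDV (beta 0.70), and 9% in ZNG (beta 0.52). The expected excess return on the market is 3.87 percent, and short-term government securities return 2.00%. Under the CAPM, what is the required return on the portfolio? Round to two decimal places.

β_P = Σ w_i β_i = 0.40×1.55 + 0.30×1.77 + 0.21×0.70 + 0.09×0.52 = 1.3448
E(R_P) = R_f + β_P × MRP = 2.00% + 1.3448 × 3.87% = 7.20%

7.20%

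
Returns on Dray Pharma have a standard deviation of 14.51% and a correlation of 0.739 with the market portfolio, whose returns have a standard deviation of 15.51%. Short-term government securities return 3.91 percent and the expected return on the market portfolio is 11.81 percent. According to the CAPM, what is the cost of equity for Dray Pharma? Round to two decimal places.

9.37%

β = ρ × σ_i / σ_m = 0.739 × 14.51% / 15.51% = 0.6914
MRP = 11.81% − 3.91% = 7.90%
E(R) = 3.91% + 0.6914 × 7.90% = 9.37%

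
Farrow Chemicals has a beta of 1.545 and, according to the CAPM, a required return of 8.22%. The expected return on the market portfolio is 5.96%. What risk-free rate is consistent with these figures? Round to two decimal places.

1.81%

E(R) = R_f + β(E(R_m) − R_f) = R_f(1 − β) + β·E(R_m)
8.22% = R_f × (1 − 1.545) + 1.545 × 5.96%
8.22% = R_f × -0.545 + 9.20820%
R_f = (8.22% − 9.20820%) / -0.545 = 1.81%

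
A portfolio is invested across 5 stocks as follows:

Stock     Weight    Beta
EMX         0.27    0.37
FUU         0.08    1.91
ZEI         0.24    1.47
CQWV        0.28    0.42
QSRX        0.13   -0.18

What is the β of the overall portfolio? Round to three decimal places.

β_P = Σ w_i β_i = 0.27×0.37 + 0.08×1.91 + 0.24×1.47 + 0.28×0.42 + 0.13×-0.18 = 0.6997

0.700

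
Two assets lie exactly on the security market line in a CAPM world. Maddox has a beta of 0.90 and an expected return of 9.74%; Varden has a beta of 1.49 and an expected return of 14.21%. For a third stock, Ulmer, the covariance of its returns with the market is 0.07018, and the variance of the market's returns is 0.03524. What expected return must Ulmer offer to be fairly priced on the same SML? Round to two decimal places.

MRP = (14.21% − 9.74%) / (1.49 − 0.90) = 7.5763%
R_f = 9.74% − 0.90 × 7.5763% = 2.9213%
β_Ulmer = Cov / Var(R_m) = 0.07018 / 0.03524 = 1.9915
E(R_Ulmer) = R_f + β × MRP = 2.9213% + 1.9915 × 7.5763% = 18.01%

18.01%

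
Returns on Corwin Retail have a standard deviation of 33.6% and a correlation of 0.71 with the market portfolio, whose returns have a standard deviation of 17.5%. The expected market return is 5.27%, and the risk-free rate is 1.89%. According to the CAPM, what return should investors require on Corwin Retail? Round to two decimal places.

6.50%

β = ρ × σ_i / σ_m = 0.71 × 33.6% / 17.5% = 1.3632
MRP = 5.27% − 1.89% = 3.38%
E(R) = 1.89% + 1.3632 × 3.38% = 6.50%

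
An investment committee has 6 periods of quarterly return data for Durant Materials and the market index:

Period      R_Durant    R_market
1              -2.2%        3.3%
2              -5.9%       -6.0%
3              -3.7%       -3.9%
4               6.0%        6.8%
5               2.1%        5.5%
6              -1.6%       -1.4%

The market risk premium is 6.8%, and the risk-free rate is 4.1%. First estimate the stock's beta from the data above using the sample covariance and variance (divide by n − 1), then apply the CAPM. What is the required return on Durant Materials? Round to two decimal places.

Mean R_i = (-2.2 − 5.9 − 3.7 + 6.0 + 2.1 − 1.6) / 6 = -0.8833%
Mean R_m = (3.3 − 6.0 − 3.9 + 6.8 + 5.5 − 1.4) / 6 = 0.7167%
Σ(R_i − R̄_i)(R_m − R̄_m) = 100.9583  ⇒  Cov = 100.9583 / 5 = 20.1917
Σ(R_m − R̄_m)² = 137.4683  ⇒  Var(R_m) = 137.4683 / 5 = 27.4937
β = Cov / Var(R_m) = 20.1917 / 27.4937 = 0.7344
E(R) = R_f + β × MRP = 4.1% + 0.7344 × 6.8% = 9.09%

9.09%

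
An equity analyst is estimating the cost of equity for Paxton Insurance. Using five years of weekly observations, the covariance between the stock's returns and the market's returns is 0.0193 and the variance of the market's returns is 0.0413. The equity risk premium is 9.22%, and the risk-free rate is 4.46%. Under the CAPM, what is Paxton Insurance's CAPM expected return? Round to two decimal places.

β = Cov(R_i, R_m) / Var(R_m) = 0.0193 / 0.0413 = 0.4673
E(R) = R_f + β × MRP = 4.46% + 0.4673 × 9.22% = 8.77%

8.77%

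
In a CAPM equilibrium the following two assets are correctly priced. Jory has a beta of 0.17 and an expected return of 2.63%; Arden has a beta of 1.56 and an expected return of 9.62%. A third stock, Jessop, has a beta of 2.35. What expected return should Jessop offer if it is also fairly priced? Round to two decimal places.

MRP (SML slope) = (9.62% − 2.63%) / (1.56 − 0.17) = 6.99% / 1.39 = 5.0288%
R_f (intercept) = 2.63% − 0.17 × 5.0288% = 1.7751%
E(R_Jessop) = R_f + β × MRP = 1.7751% + 2.35 × 5.0288% = 13.59%

13.59%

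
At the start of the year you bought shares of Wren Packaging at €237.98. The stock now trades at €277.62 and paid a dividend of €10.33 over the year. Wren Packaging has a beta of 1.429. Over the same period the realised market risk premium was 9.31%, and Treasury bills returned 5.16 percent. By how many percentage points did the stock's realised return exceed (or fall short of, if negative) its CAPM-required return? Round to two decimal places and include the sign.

Realised HPR = (P1 + D1 − P0) / P0 = (277.62 + 10.33 − 237.98) / 237.98 = 49.97 / 237.98 = 20.9976%
CAPM required = R_f + β·MRP = 5.16% + 1.429 × 9.31% = 18.46399%
α = realised − required = 20.9976% − 18.46399% = +2.53%

+2.53%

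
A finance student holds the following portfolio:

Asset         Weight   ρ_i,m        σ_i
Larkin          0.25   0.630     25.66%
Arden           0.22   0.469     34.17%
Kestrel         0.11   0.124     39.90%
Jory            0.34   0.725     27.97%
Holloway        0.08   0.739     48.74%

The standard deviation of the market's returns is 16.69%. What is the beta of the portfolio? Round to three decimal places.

1.072

β_Larkin = 0.630 × 25.66% / 16.69% = 0.9686
β_Arden = 0.469 × 34.17% / 16.69% = 0.9602
β_Kestrel = 0.124 × 39.90% / 16.69% = 0.2964
β_Jory = 0.725 × 27.97% / 16.69% = 1.2150
β_Holloway = 0.739 × 48.74% / 16.69% = 2.1581
β_P = Σ w_i β_i = 0.25×0.9686 + 0.22×0.9602 + 0.11×0.2964 + 0.34×1.2150 + 0.08×2.1581 = 1.0717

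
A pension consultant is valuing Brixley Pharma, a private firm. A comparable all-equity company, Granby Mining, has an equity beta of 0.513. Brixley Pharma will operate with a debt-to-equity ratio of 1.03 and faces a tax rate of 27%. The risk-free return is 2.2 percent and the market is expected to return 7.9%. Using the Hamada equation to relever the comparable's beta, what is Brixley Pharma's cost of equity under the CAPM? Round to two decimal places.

β_L = β_U × [1 + (1 − t)(D/E)] = 0.513 × [1 + (1 − 0.27) × 1.03]
    = 0.513 × [1 + 0.73 × 1.03] = 0.513 × 1.7519 = 0.8987
MRP = 7.9% − 2.2% = 5.70%
E(R) = R_f + β_L × MRP = 2.2% + 0.8987 × 5.7% = 7.32%

7.32%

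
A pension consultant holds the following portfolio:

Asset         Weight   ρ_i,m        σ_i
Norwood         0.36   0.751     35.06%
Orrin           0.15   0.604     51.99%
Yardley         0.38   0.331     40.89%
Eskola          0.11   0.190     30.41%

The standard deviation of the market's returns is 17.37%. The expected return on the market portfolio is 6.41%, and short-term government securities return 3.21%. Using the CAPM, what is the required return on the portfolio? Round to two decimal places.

6.89%

β_Norwood = 0.751 × 35.06% / 17.37% = 1.5158
β_Orrin = 0.604 × 51.99% / 17.37% = 1.8078
β_Yardley = 0.331 × 40.89% / 17.37% = 0.7792
β_Eskola = 0.190 × 30.41% / 17.37% = 0.3326
β_P = Σ w_i β_i = 0.36×1.5158 + 0.15×1.8078 + 0.38×0.7792 + 0.11×0.3326 = 1.1495
MRP = 6.41% − 3.21% = 3.20%
E(R_P) = R_f + β_P × MRP = 3.21% + 1.1495 × 3.20% = 6.89%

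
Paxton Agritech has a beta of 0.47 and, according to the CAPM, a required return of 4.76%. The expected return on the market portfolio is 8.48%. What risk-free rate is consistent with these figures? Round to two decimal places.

1.46%

E(R) = R_f + β(E(R_m) − R_f) = R_f(1 − β) + β·E(R_m)
4.76% = R_f × (1 − 0.47) + 0.47 × 8.48%
4.76% = R_f × 0.53 + 3.9856%
R_f = (4.76% − 3.9856%) / 0.53 = 1.46%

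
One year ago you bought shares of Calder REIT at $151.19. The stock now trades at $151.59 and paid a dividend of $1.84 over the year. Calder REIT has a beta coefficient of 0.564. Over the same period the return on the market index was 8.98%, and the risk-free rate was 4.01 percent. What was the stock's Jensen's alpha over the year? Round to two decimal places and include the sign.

Realised HPR = (P1 + D1 − P0) / P0 = (151.59 + 1.84 − 151.19) / 151.19 = 2.24 / 151.19 = 1.4816%
MRP = 8.98% − 4.01% = 4.97%
CAPM required = R_f + β·MRP = 4.01% + 0.564 × 4.97% = 6.81308%
α = realised − required = 1.4816% − 6.81308% = -5.33%

-5.33%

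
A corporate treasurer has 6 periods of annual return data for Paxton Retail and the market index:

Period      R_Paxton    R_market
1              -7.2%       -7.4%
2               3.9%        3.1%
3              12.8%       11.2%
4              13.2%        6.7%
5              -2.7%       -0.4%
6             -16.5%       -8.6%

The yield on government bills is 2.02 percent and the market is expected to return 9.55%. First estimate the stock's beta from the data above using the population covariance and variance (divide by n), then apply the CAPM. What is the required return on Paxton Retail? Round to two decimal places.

12.81%

Mean R_i = (-7.2 + 3.9 + 12.8 + 13.2 − 2.7 − 16.5) / 6 = 0.5833%
Mean R_m = (-7.4 + 3.1 + 11.2 + 6.7 − 0.4 − 8.6) / 6 = 0.7667%
Σ(R_i − R̄_i)(R_m − R̄_m) = 437.4667  ⇒  Cov = 437.4667 / 6 = 72.9111
Σ(R_m − R̄_m)² = 305.2933  ⇒  Var(R_m) = 305.2933 / 6 = 50.8822
β = Cov / Var(R_m) = 72.9111 / 50.8822 = 1.4329
MRP = 9.55% − 2.02% = 7.53%
E(R) = R_f + β × MRP = 2.02% + 1.4329 × 7.53% = 12.81%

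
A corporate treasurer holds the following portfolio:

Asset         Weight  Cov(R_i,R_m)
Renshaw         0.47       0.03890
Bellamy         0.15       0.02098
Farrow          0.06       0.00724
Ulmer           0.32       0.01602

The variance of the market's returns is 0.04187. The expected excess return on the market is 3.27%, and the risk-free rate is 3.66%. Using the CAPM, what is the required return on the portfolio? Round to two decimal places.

β_Renshaw = 0.03890 / 0.04187 = 0.9291
β_Bellamy = 0.02098 / 0.04187 = 0.5011
β_Farrow = 0.00724 / 0.04187 = 0.1729
β_Ulmer = 0.01602 / 0.04187 = 0.3826
β_P = Σ w_i β_i = 0.47×0.9291 + 0.15×0.5011 + 0.06×0.1729 + 0.32×0.3826 = 0.6446
E(R_P) = R_f + β_P × MRP = 3.66% + 0.6446 × 3.27% = 5.77%

5.77%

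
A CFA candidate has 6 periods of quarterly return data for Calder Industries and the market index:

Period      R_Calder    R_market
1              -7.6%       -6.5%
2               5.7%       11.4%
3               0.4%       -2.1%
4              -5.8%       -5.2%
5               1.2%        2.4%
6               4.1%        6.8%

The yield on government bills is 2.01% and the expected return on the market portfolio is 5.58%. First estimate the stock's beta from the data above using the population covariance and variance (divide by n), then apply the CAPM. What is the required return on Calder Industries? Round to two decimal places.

Mean R_i = (-7.6 + 5.7 + 0.4 − 5.8 + 1.2 + 4.1) / 6 = -0.3333%
Mean R_m = (-6.5 + 11.4 − 2.1 − 5.2 + 2.4 + 6.8) / 6 = 1.1333%
Σ(R_i − R̄_i)(R_m − R̄_m) = 176.7267  ⇒  Cov = 176.7267 / 6 = 29.4545
Σ(R_m − R̄_m)² = 247.9533  ⇒  Var(R_m) = 247.9533 / 6 = 41.3256
β = Cov / Var(R_m) = 29.4545 / 41.3256 = 0.7127
MRP = 5.58% − 2.01% = 3.57%
E(R) = R_f + β × MRP = 2.01% + 0.7127 × 3.57% = 4.55%

4.55%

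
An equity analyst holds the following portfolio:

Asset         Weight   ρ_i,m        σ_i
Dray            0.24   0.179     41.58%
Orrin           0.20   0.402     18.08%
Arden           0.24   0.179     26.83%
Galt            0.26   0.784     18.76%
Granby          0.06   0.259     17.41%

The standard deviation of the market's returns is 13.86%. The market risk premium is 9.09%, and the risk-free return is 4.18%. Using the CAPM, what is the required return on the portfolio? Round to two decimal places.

9.75%

β_Dray = 0.179 × 41.58% / 13.86% = 0.5370
β_Orrin = 0.402 × 18.08% / 13.86% = 0.5244
β_Arden = 0.179 × 26.83% / 13.86% = 0.3465
β_Galt = 0.784 × 18.76% / 13.86% = 1.0612
β_Granby = 0.259 × 17.41% / 13.86% = 0.3253
β_P = Σ w_i β_i = 0.24×0.5370 + 0.20×0.5244 + 0.24×0.3465 + 0.26×1.0612 + 0.06×0.3253 = 0.6124
E(R_P) = R_f + β_P × MRP = 4.18% + 0.6124 × 9.09% = 9.75%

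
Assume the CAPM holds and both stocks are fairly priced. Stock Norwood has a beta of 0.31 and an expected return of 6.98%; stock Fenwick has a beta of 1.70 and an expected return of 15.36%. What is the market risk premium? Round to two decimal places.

6.03%

Both satisfy E(R) = R_f + β·MRP, so the slope of the SML is
MRP = (15.36% − 6.98%) / (1.70 − 0.31) = 8.38% / 1.39 = 6.0288%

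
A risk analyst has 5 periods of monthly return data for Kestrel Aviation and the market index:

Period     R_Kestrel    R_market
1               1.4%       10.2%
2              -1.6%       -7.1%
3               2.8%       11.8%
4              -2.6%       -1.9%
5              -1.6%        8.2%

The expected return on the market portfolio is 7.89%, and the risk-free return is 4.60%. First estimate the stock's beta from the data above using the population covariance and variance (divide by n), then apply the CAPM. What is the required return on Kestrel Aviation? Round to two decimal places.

Mean R_i = (1.4 − 1.6 + 2.8 − 2.6 − 1.6) / 5 = -0.3200%
Mean R_m = (10.2 − 7.1 + 11.8 − 1.9 + 8.2) / 5 = 4.2400%
Σ(R_i − R̄_i)(R_m − R̄_m) = 57.2840  ⇒  Cov = 57.2840 / 5 = 11.4568
Σ(R_m − R̄_m)² = 274.6520  ⇒  Var(R_m) = 274.6520 / 5 = 54.9304
β = Cov / Var(R_m) = 11.4568 / 54.9304 = 0.2086
MRP = 7.89% − 4.60% = 3.29%
E(R) = R_f + β × MRP = 4.60% + 0.2086 × 3.29% = 5.29%

5.29%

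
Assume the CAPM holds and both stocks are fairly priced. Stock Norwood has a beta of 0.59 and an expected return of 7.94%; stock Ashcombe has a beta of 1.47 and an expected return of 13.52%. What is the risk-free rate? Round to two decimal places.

4.20%

Both satisfy E(R) = R_f + β·MRP, so the slope of the SML is
MRP = (13.52% − 7.94%) / (1.47 − 0.59) = 5.58% / 0.88 = 6.3409%
R_f = E(R_Norwood) − β_Norwood·MRP = 7.94% − 0.59 × 6.3409% = 4.1989%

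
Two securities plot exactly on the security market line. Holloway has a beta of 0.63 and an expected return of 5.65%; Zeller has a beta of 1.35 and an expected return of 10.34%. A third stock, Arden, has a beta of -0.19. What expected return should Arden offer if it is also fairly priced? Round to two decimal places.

MRP (SML slope) = (10.34% − 5.65%) / (1.35 − 0.63) = 4.69% / 0.72 = 6.5139%
R_f (intercept) = 5.65% − 0.63 × 6.5139% = 1.5462%
E(R_Arden) = R_f + β × MRP = 1.5462% + -0.19 × 6.5139% = 0.31%

0.31%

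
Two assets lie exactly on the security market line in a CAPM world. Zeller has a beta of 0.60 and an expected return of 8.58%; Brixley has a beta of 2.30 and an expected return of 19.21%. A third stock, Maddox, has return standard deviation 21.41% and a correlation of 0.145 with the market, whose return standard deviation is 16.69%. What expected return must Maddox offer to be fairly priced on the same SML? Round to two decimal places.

MRP = (19.21% − 8.58%) / (2.30 − 0.60) = 6.2529%
R_f = 8.58% − 0.60 × 6.2529% = 4.8283%
β_Maddox = ρ·σ_i/σ_m = 0.145 × 21.41 / 16.69 = 0.1860
E(R_Maddox) = R_f + β × MRP = 4.8283% + 0.1860 × 6.2529% = 5.99%

5.99%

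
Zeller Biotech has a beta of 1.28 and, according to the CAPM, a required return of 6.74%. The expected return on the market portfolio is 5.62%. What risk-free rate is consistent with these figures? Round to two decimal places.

E(R) = R_f + β(E(R_m) − R_f) = R_f(1 − β) + β·E(R_m)
6.74% = R_f × (1 − 1.28) + 1.28 × 5.62%
6.74% = R_f × -0.28 + 7.1936%
R_f = (6.74% − 7.1936%) / -0.28 = 1.62%

1.62%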